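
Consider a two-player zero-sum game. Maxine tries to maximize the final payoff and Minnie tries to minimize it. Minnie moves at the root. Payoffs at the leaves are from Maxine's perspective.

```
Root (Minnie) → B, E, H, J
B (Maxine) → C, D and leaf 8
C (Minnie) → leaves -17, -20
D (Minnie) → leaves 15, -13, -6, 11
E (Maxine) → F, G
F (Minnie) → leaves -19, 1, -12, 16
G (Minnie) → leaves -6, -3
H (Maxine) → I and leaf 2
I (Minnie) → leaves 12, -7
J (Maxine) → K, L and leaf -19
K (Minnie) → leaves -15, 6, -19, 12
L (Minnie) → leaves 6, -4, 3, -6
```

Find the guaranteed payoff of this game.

C (Minnie): min(-17, -20) = -20
D (Minnie): min(15, -13, -6, 11) = -13
B (Maxine): max(-20, -13, 8) = 8
F (Minnie): min(-19, 1, -12, 16) = -19
G (Minnie): min(-6, -3) = -6
E (Maxine): max(-19, -6) = -6
I (Minnie): min(12, -7) = -7
H (Maxine): max(-7, 2) = 2
K (Minnie): min(-15, 6, -19, 12) = -19
L (Minnie): min(6, -4, 3, -6) = -6
J (Maxine): max(-19, -6, -19) = -6
Root (Minnie): min(8, -6, 2, -6) = -6

-6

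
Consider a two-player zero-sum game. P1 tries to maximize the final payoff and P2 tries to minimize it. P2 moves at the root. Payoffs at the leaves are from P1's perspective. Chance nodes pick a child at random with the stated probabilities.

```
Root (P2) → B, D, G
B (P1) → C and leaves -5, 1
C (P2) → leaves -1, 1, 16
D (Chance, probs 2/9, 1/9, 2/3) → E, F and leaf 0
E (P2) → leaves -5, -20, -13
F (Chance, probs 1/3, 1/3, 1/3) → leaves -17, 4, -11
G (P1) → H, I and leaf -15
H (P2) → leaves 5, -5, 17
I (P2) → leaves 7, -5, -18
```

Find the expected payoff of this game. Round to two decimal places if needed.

C (P2): min(-1, 1, 16) = -1
B (P1): max(-1, -5, 1) = 1
E (P2): min(-5, -20, -13) = -20
F (Chance): 1/3·-17 + 1/3·4 + 1/3·-11 = -8
D (Chance): 2/9·-20 + 1/9·-8 + 2/3·0 = -5.33
H (P2): min(5, -5, 17) = -5
I (P2): min(7, -5, -18) = -18
G (P1): max(-5, -18, -15) = -5
Root (P2): min(1, -5.33, -5) = -5.33

-5.33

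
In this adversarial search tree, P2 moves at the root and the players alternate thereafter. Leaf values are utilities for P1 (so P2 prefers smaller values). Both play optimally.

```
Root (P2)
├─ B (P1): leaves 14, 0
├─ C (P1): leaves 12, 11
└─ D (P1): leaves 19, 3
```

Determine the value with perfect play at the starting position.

12

B (P1): max(14, 0) = 14
C (P1): max(12, 11) = 12
D (P1): max(19, 3) = 19
Root (P2): min(14, 12, 19) = 12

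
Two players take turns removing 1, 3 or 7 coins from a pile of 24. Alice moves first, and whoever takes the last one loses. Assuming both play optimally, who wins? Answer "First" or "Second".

First

Compute winning (W) and losing (L) positions by backward induction:
i:   0  1  2  3  4  5  6  7  8  9 10 11 12 13 14 15 16 17 18 19 20 21 22 23 24
     W  L  W  L  W  L  W  L  W  L  W  L  W  L  W  L  W  L  W  L  W  L  W  L  W
Position 24 is W, so the first player wins.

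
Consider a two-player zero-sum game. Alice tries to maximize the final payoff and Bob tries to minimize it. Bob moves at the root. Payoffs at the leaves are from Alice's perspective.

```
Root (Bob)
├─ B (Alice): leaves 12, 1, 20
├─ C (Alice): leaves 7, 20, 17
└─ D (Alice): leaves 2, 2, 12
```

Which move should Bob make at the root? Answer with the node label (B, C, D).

B (Alice): max(12, 1, 20) = 20
C (Alice): max(7, 20, 17) = 20
D (Alice): max(2, 2, 12) = 12
Root (Bob): min(20, 20, 12) = 12
Bob picks the child with the lowest value: D (value 12).

D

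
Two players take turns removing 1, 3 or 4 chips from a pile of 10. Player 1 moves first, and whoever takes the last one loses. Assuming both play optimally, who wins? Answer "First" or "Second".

Second

Positions where the player to move wins (W) vs loses (L):
i:   0  1  2  3  4  5  6  7  8  9 10
     W  L  W  L  W  W  W  W  L  W  L
Position 10 is L, so the second player wins.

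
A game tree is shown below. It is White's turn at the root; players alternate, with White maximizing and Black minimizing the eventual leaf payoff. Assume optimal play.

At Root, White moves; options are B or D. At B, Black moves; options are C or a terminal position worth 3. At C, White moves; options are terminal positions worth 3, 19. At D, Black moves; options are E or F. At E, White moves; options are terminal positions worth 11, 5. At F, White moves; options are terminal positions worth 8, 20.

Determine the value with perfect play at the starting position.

11

C (White): max(3, 19) = 19
B (Black): min(19, 3) = 3
E (White): max(11, 5) = 11
F (White): max(8, 20) = 20
D (Black): min(11, 20) = 11
Root (White): max(3, 11) = 11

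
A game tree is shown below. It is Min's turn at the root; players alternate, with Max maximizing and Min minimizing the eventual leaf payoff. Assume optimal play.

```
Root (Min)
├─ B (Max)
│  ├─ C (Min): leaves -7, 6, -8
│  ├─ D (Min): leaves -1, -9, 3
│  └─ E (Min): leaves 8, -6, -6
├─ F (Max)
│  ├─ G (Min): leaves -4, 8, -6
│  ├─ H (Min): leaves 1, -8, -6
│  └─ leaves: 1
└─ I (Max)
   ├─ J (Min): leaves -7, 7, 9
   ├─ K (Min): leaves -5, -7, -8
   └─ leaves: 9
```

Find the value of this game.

-6

C (Min): min(-7, 6, -8) = -8
D (Min): min(-1, -9, 3) = -9
E (Min): min(8, -6, -6) = -6
B (Max): max(-8, -9, -6) = -6
G (Min): min(-4, 8, -6) = -6
H (Min): min(1, -8, -6) = -8
F (Max): max(-6, -8, 1) = 1
J (Min): min(-7, 7, 9) = -7
K (Min): min(-5, -7, -8) = -8
I (Max): max(-7, -8, 9) = 9
Root (Min): min(-6, 1, 9) = -6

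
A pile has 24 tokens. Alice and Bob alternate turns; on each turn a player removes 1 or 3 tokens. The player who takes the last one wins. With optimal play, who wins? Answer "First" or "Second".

Compute winning (W) and losing (L) positions by backward induction:
i:   0  1  2  3  4  5  6  7  8  9 10 11 12 13 14 15 16 17 18 19 20 21 22 23 24
     L  W  L  W  L  W  L  W  L  W  L  W  L  W  L  W  L  W  L  W  L  W  L  W  L
Position 24 is L, so the second player wins.

Second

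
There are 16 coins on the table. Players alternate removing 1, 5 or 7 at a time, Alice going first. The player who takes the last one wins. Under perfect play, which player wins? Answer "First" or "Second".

Second

Positions where the player to move wins (W) vs loses (L):
i:   0  1  2  3  4  5  6  7  8  9 10 11 12 13 14 15 16
     L  W  L  W  L  W  L  W  L  W  L  W  L  W  L  W  L
Position 16 is L, so the second player wins.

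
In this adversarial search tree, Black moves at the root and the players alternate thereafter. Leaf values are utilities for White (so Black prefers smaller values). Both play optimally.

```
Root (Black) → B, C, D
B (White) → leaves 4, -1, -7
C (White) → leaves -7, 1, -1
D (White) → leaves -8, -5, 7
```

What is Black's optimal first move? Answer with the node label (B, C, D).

B (White): max(4, -1, -7) = 4
C (White): max(-7, 1, -1) = 1
D (White): max(-8, -5, 7) = 7
Root (Black): min(4, 1, 7) = 1
Black picks the child with the lowest value: C (value 1).

C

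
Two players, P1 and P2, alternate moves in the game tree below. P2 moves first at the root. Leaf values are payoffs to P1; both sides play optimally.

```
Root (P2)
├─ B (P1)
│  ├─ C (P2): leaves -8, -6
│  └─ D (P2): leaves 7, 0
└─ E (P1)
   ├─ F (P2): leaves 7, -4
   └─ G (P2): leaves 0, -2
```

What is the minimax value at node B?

0

C: min(-8, -6) = -8
D: min(7, 0) = 0
B: max(-8, 0) = 0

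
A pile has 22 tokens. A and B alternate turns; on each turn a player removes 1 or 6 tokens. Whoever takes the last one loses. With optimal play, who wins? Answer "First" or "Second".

Positions where the player to move wins (W) vs loses (L):
i:   0  1  2  3  4  5  6  7  8  9 10 11 12 13 14 15 16 17 18 19 20 21 22
     W  L  W  L  W  L  W  W  L  W  L  W  L  W  W  L  W  L  W  L  W  W  L
Position 22 is L, so the second player wins.

Second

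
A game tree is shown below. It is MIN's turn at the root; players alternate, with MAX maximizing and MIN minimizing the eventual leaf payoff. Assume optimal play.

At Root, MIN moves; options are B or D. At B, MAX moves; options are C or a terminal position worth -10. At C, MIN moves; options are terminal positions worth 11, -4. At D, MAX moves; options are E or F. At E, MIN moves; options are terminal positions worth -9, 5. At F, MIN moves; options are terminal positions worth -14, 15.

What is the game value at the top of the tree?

C (MIN): min(11, -4) = -4
B (MAX): max(-4, -10) = -4
E (MIN): min(-9, 5) = -9
F (MIN): min(-14, 15) = -14
D (MAX): max(-9, -14) = -9
Root (MIN): min(-4, -9) = -9

-9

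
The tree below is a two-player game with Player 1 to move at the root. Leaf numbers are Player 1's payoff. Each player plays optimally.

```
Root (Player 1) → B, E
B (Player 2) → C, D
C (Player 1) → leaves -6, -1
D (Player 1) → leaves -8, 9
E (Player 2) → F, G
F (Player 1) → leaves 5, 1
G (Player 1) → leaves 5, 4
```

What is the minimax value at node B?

C: max(-6, -1) = -1
D: max(-8, 9) = 9
B: min(-1, 9) = -1

-1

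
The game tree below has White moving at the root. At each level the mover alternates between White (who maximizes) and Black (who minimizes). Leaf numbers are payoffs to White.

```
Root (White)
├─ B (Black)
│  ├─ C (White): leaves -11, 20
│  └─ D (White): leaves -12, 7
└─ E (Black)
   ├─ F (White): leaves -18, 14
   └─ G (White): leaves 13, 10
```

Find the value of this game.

C (White): max(-11, 20) = 20
D (White): max(-12, 7) = 7
B (Black): min(20, 7) = 7
F (White): max(-18, 14) = 14
G (White): max(13, 10) = 13
E (Black): min(14, 13) = 13
Root (White): max(7, 13) = 13

13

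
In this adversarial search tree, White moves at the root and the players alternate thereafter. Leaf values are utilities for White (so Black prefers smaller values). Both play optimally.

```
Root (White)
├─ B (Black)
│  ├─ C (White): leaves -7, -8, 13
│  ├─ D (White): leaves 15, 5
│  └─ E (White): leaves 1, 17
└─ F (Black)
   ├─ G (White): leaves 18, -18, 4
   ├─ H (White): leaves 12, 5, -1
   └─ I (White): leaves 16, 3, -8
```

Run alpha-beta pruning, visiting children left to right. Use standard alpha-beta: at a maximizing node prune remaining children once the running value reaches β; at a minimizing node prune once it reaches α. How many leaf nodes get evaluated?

12

C [α=-∞,β=+∞]: v=13
D [α=-∞,β=13]: v=15 after child 1 ≥ β → β-cutoff, skip 1
E [α=-∞,β=13]: v=17
B [α=-∞,β=+∞]: v=13
G [α=13,β=+∞]: v=18
H [α=13,β=18]: v=12
F [α=13,β=+∞]: v=12 after child 2 ≤ α → α-cutoff, skip 1
Root [α=-∞,β=+∞]: v=13
Leaves evaluated: 12 of 16.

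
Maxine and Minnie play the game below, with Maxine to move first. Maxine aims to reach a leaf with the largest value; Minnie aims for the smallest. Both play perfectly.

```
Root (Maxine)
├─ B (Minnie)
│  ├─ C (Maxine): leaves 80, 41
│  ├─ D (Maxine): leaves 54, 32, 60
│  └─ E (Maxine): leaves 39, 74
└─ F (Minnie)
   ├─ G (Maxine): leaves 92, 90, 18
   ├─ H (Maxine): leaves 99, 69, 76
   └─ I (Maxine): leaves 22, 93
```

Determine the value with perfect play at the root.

92

C (Maxine): max(80, 41) = 80
D (Maxine): max(54, 32, 60) = 60
E (Maxine): max(39, 74) = 74
B (Minnie): min(80, 60, 74) = 60
G (Maxine): max(92, 90, 18) = 92
H (Maxine): max(99, 69, 76) = 99
I (Maxine): max(22, 93) = 93
F (Minnie): min(92, 99, 93) = 92
Root (Maxine): max(60, 92) = 92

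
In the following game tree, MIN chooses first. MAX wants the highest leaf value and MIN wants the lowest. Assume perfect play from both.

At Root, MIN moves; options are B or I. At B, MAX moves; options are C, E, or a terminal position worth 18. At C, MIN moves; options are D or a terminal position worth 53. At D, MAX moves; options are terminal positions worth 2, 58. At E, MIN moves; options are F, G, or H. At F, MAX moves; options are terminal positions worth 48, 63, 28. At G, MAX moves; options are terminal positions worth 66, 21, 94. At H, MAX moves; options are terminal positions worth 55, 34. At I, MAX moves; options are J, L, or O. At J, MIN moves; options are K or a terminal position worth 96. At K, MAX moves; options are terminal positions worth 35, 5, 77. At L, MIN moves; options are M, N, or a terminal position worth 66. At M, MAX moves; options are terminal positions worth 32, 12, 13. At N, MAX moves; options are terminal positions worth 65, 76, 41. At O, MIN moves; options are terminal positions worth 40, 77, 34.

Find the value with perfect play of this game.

D (MAX): max(2, 58) = 58
C (MIN): min(58, 53) = 53
F (MAX): max(48, 63, 28) = 63
G (MAX): max(66, 21, 94) = 94
H (MAX): max(55, 34) = 55
E (MIN): min(63, 94, 55) = 55
B (MAX): max(53, 55, 18) = 55
K (MAX): max(35, 5, 77) = 77
J (MIN): min(77, 96) = 77
M (MAX): max(32, 12, 13) = 32
N (MAX): max(65, 76, 41) = 76
L (MIN): min(32, 76, 66) = 32
O (MIN): min(40, 77, 34) = 34
I (MAX): max(77, 32, 34) = 77
Root (MIN): min(55, 77) = 55

55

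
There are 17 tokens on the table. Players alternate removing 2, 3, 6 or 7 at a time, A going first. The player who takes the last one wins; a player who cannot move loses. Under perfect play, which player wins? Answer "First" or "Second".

W/L table (W = player to move can force a win):
i:   0  1  2  3  4  5  6  7  8  9 10 11 12 13 14 15 16 17
     L  L  W  W  W  L  W  W  W  L  L  W  W  W  L  W  W  W
Position 17 is W, so the first player wins.

First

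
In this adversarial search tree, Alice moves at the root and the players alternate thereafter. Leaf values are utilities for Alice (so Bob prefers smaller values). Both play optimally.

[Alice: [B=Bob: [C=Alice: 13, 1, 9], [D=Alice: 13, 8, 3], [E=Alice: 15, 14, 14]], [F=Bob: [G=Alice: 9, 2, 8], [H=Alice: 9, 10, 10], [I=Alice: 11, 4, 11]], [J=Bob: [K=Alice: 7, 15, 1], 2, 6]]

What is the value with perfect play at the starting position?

C (Alice): max(13, 1, 9) = 13
D (Alice): max(13, 8, 3) = 13
E (Alice): max(15, 14, 14) = 15
B (Bob): min(13, 13, 15) = 13
G (Alice): max(9, 2, 8) = 9
H (Alice): max(9, 10, 10) = 10
I (Alice): max(11, 4, 11) = 11
F (Bob): min(9, 10, 11) = 9
K (Alice): max(7, 15, 1) = 15
J (Bob): min(15, 2, 6) = 2
Root (Alice): max(13, 9, 2) = 13

13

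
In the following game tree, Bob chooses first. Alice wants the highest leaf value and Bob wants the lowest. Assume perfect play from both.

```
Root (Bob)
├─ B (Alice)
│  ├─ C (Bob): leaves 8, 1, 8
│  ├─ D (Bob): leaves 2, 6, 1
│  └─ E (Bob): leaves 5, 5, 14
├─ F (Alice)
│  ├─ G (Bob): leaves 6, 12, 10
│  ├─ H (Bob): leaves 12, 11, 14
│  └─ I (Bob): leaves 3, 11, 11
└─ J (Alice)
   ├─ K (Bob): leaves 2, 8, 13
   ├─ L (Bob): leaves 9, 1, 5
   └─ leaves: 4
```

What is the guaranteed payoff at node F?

11

G: min(6, 12, 10) = 6
H: min(12, 11, 14) = 11
I: min(3, 11, 11) = 3
F: max(6, 11, 3) = 11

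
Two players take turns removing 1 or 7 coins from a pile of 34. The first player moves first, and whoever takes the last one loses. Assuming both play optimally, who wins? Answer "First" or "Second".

First

i:   0  1  2  3  4  5  6  7  8  9 10 11 12 13 14 15 16 17 18 19 20 21 22 23 24 25 26 27 28 29 30 31 32 33 34
     W  L  W  L  W  L  W  L  W  L  W  L  W  L  W  L  W  L  W  L  W  L  W  L  W  L  W  L  W  L  W  L  W  L  W
Position 34 is W, so the first player wins.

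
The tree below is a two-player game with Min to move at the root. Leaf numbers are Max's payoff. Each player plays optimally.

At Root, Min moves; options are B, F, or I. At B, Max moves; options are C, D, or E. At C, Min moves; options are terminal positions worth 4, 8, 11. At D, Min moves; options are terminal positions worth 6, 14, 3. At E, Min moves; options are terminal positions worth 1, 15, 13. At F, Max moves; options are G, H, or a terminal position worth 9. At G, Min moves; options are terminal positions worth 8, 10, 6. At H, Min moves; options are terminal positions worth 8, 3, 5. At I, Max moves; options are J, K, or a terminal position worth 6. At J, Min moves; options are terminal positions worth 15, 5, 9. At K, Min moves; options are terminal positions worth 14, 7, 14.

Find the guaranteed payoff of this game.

C (Min): min(4, 8, 11) = 4
D (Min): min(6, 14, 3) = 3
E (Min): min(1, 15, 13) = 1
B (Max): max(4, 3, 1) = 4
G (Min): min(8, 10, 6) = 6
H (Min): min(8, 3, 5) = 3
F (Max): max(6, 3, 9) = 9
J (Min): min(15, 5, 9) = 5
K (Min): min(14, 7, 14) = 7
I (Max): max(5, 7, 6) = 7
Root (Min): min(4, 9, 7) = 4

4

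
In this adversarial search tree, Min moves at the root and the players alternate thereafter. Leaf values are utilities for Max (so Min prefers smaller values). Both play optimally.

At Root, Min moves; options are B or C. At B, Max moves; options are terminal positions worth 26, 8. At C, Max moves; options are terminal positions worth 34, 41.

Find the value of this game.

B (Max): max(26, 8) = 26
C (Max): max(34, 41) = 41
Root (Min): min(26, 41) = 26

26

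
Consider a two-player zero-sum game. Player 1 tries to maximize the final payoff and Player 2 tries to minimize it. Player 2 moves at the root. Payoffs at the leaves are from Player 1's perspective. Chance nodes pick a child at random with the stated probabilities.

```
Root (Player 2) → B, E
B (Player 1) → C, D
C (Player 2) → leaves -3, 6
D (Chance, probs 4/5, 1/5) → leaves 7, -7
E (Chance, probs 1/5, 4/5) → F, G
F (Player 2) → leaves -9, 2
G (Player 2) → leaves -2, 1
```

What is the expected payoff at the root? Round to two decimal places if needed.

C (Player 2): min(-3, 6) = -3
D (Chance): 4/5·7 + 1/5·-7 = 4.2
B (Player 1): max(-3, 4.2) = 4.2
F (Player 2): min(-9, 2) = -9
G (Player 2): min(-2, 1) = -2
E (Chance): 1/5·-9 + 4/5·-2 = -3.4
Root (Player 2): min(4.2, -3.4) = -3.4

-3.4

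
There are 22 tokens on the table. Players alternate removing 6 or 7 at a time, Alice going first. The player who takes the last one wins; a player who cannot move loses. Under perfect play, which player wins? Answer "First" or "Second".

First

Compute winning (W) and losing (L) positions by backward induction:
i:   0  1  2  3  4  5  6  7  8  9 10 11 12 13 14 15 16 17 18 19 20 21 22
     L  L  L  L  L  L  W  W  W  W  W  W  W  L  L  L  L  L  L  W  W  W  W
Position 22 is W, so the first player wins.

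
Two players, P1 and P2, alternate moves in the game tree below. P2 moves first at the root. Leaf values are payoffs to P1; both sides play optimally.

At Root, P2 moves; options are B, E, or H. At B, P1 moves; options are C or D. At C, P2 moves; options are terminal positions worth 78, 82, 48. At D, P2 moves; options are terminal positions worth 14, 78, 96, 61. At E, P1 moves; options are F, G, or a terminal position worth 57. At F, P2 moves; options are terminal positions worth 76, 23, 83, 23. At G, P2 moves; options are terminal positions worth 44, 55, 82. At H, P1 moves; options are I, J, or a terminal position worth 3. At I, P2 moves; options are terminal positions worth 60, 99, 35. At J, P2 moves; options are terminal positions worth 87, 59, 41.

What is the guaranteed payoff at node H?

I: min(60, 99, 35) = 35
J: min(87, 59, 41) = 41
H: max(35, 41, 3) = 41

41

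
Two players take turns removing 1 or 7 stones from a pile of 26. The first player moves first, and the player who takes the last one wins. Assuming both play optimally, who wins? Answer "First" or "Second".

Second

Compute winning (W) and losing (L) positions by backward induction:
i:   0  1  2  3  4  5  6  7  8  9 10 11 12 13 14 15 16 17 18 19 20 21 22 23 24 25 26
     L  W  L  W  L  W  L  W  L  W  L  W  L  W  L  W  L  W  L  W  L  W  L  W  L  W  L
Position 26 is L, so the second player wins.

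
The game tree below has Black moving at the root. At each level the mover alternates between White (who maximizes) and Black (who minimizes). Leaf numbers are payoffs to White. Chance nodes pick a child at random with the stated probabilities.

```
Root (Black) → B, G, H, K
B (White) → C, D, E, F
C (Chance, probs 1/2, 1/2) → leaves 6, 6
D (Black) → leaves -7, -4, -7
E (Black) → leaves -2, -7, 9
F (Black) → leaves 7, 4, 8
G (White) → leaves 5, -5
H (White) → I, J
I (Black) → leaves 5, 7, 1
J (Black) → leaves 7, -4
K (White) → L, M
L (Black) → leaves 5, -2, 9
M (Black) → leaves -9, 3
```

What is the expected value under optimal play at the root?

-2

C (Chance): 1/2·6 + 1/2·6 = 6
D (Black): min(-7, -4, -7) = -7
E (Black): min(-2, -7, 9) = -7
F (Black): min(7, 4, 8) = 4
B (White): max(6, -7, -7, 4) = 6
G (White): max(5, -5) = 5
I (Black): min(5, 7, 1) = 1
J (Black): min(7, -4) = -4
H (White): max(1, -4) = 1
L (Black): min(5, -2, 9) = -2
M (Black): min(-9, 3) = -9
K (White): max(-2, -9) = -2
Root (Black): min(6, 5, 1, -2) = -2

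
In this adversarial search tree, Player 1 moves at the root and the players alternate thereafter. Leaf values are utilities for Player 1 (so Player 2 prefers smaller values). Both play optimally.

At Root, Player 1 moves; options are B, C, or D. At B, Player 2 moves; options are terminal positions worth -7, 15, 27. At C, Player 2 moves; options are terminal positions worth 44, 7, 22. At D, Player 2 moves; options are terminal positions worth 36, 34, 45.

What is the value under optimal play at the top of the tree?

34

B (Player 2): min(-7, 15, 27) = -7
C (Player 2): min(44, 7, 22) = 7
D (Player 2): min(36, 34, 45) = 34
Root (Player 1): max(-7, 7, 34) = 34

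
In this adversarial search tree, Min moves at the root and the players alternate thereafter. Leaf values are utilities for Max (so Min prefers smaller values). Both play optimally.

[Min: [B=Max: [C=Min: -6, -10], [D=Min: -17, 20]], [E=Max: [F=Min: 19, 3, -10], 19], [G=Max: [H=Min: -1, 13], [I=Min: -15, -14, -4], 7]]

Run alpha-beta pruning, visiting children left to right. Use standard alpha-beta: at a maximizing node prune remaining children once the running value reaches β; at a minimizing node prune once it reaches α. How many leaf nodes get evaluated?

C [α=-∞,β=+∞]: v=-10
D [α=-10,β=+∞]: v=-17 after child 1 ≤ α → α-cutoff, skip 1
B [α=-∞,β=+∞]: v=-10
F [α=-∞,β=-10]: v=-10
E [α=-∞,β=-10]: v=-10 after child 1 ≥ β → β-cutoff, skip 1
H [α=-∞,β=-10]: v=-1
G [α=-∞,β=-10]: v=-1 after child 1 ≥ β → β-cutoff, skip 2
Root [α=-∞,β=+∞]: v=-10
Leaves evaluated: 8 of 14.

8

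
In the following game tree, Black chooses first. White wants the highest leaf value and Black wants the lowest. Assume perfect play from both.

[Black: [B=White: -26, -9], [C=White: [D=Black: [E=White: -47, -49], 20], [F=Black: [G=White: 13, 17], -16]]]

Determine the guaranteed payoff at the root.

B (White): max(-26, -9) = -9
E (White): max(-47, -49) = -47
D (Black): min(-47, 20) = -47
G (White): max(13, 17) = 17
F (Black): min(17, -16) = -16
C (White): max(-47, -16) = -16
Root (Black): min(-9, -16) = -16

-16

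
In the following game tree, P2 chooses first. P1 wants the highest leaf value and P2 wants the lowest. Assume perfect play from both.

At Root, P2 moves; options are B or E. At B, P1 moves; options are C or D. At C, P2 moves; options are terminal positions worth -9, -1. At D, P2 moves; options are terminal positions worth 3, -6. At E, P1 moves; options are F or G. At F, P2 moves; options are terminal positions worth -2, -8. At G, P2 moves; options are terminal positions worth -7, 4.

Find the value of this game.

-7

C (P2): min(-9, -1) = -9
D (P2): min(3, -6) = -6
B (P1): max(-9, -6) = -6
F (P2): min(-2, -8) = -8
G (P2): min(-7, 4) = -7
E (P1): max(-8, -7) = -7
Root (P2): min(-6, -7) = -7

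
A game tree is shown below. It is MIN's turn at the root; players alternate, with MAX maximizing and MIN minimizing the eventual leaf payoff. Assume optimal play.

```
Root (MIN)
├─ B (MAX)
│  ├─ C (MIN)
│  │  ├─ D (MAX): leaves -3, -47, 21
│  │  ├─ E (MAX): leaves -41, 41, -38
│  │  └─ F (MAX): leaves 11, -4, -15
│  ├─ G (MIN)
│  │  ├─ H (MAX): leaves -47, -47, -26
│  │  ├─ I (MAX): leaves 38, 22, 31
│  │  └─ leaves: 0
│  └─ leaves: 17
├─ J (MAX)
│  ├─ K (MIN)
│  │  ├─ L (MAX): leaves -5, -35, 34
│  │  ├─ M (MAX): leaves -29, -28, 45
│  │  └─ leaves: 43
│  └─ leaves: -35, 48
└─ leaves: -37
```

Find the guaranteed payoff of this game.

D (MAX): max(-3, -47, 21) = 21
E (MAX): max(-41, 41, -38) = 41
F (MAX): max(11, -4, -15) = 11
C (MIN): min(21, 41, 11) = 11
H (MAX): max(-47, -47, -26) = -26
I (MAX): max(38, 22, 31) = 38
G (MIN): min(-26, 38, 0) = -26
B (MAX): max(11, -26, 17) = 17
L (MAX): max(-5, -35, 34) = 34
M (MAX): max(-29, -28, 45) = 45
K (MIN): min(34, 45, 43) = 34
J (MAX): max(34, -35, 48) = 48
Root (MIN): min(17, 48, -37) = -37

-37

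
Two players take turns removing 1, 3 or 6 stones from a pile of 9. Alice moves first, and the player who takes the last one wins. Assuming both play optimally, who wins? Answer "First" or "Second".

Compute winning (W) and losing (L) positions by backward induction:
i:   0  1  2  3  4  5  6  7  8  9
     L  W  L  W  L  W  W  W  W  L
Position 9 is L, so the second player wins.

Second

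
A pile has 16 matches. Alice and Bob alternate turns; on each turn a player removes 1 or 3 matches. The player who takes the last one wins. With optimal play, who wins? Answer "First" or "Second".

Mark each pile size as W (mover wins) or L (mover loses):
i:   0  1  2  3  4  5  6  7  8  9 10 11 12 13 14 15 16
     L  W  L  W  L  W  L  W  L  W  L  W  L  W  L  W  L
Position 16 is L, so the second player wins.

Second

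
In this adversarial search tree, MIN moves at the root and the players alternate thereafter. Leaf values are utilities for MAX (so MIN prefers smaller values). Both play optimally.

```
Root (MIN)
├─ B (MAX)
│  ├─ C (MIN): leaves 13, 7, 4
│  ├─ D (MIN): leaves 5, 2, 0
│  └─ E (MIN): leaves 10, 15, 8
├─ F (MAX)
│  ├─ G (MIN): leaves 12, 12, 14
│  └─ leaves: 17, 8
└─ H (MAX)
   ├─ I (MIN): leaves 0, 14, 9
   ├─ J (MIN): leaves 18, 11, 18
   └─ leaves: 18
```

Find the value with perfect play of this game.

8

C (MIN): min(13, 7, 4) = 4
D (MIN): min(5, 2, 0) = 0
E (MIN): min(10, 15, 8) = 8
B (MAX): max(4, 0, 8) = 8
G (MIN): min(12, 12, 14) = 12
F (MAX): max(12, 17, 8) = 17
I (MIN): min(0, 14, 9) = 0
J (MIN): min(18, 11, 18) = 11
H (MAX): max(0, 11, 18) = 18
Root (MIN): min(8, 17, 18) = 8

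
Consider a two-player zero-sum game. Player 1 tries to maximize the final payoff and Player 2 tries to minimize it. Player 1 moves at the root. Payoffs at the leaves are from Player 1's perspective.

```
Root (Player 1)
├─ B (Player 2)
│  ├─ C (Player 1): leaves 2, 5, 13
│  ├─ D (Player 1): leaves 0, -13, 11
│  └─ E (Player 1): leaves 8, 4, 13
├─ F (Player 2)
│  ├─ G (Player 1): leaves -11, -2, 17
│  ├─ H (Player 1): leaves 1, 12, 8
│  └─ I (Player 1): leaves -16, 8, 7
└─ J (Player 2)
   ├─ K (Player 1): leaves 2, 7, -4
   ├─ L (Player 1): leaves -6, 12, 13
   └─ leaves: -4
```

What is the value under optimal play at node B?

11

C: max(2, 5, 13) = 13
D: max(0, -13, 11) = 11
E: max(8, 4, 13) = 13
B: min(13, 11, 13) = 11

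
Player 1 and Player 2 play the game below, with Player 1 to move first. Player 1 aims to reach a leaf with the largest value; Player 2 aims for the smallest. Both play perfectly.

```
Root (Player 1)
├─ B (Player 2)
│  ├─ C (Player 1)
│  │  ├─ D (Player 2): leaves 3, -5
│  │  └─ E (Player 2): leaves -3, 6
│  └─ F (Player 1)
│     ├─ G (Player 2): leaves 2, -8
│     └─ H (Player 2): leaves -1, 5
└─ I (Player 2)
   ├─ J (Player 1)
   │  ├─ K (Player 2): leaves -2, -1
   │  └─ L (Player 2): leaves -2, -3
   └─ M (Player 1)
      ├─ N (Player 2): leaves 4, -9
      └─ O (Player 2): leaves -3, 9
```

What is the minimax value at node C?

D: min(3, -5) = -5
E: min(-3, 6) = -3
C: max(-5, -3) = -3

-3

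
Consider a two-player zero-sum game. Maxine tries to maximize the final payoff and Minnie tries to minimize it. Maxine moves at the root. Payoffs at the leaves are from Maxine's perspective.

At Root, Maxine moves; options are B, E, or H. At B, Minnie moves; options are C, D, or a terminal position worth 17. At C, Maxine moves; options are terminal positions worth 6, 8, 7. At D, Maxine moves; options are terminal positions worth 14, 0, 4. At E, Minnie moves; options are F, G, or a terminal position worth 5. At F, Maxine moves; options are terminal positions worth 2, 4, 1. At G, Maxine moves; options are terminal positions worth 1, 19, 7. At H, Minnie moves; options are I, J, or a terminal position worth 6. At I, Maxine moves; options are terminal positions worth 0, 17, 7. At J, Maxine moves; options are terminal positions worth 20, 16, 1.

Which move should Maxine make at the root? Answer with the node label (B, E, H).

C (Maxine): max(6, 8, 7) = 8
D (Maxine): max(14, 0, 4) = 14
B (Minnie): min(8, 14, 17) = 8
F (Maxine): max(2, 4, 1) = 4
G (Maxine): max(1, 19, 7) = 19
E (Minnie): min(4, 19, 5) = 4
I (Maxine): max(0, 17, 7) = 17
J (Maxine): max(20, 16, 1) = 20
H (Minnie): min(17, 20, 6) = 6
Root (Maxine): max(8, 4, 6) = 8
Maxine picks the child with the highest value: B (value 8).

B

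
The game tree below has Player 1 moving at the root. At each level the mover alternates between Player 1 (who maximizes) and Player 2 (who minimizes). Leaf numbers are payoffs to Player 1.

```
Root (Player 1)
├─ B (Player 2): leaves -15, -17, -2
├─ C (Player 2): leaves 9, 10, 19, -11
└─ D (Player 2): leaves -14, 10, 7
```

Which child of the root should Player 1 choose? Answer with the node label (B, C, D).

B (Player 2): min(-15, -17, -2) = -17
C (Player 2): min(9, 10, 19, -11) = -11
D (Player 2): min(-14, 10, 7) = -14
Root (Player 1): max(-17, -11, -14) = -11
Player 1 picks the child with the highest value: C (value -11).

C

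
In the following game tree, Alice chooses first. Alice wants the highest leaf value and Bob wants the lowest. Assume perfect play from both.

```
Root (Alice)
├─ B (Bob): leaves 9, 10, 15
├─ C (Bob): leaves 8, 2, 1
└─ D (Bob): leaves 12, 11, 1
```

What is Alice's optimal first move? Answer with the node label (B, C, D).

B

B (Bob): min(9, 10, 15) = 9
C (Bob): min(8, 2, 1) = 1
D (Bob): min(12, 11, 1) = 1
Root (Alice): max(9, 1, 1) = 9
Alice picks the child with the highest value: B (value 9).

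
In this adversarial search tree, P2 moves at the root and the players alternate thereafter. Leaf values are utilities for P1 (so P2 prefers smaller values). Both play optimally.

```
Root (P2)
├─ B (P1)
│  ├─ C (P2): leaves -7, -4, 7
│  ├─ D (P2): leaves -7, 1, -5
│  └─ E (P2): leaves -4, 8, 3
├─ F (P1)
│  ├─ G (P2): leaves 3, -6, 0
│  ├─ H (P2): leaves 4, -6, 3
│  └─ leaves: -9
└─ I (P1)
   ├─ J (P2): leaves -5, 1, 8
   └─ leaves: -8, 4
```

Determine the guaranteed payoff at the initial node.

C (P2): min(-7, -4, 7) = -7
D (P2): min(-7, 1, -5) = -7
E (P2): min(-4, 8, 3) = -4
B (P1): max(-7, -7, -4) = -4
G (P2): min(3, -6, 0) = -6
H (P2): min(4, -6, 3) = -6
F (P1): max(-6, -6, -9) = -6
J (P2): min(-5, 1, 8) = -5
I (P1): max(-5, -8, 4) = 4
Root (P2): min(-4, -6, 4) = -6

-6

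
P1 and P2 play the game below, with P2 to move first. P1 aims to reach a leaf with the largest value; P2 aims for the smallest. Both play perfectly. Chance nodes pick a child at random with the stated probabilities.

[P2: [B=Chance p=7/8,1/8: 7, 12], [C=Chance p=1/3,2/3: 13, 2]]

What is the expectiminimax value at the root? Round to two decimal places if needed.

5.67

B (Chance): 7/8·7 + 1/8·12 = 7.62
C (Chance): 1/3·13 + 2/3·2 = 5.67
Root (P2): min(7.62, 5.67) = 5.67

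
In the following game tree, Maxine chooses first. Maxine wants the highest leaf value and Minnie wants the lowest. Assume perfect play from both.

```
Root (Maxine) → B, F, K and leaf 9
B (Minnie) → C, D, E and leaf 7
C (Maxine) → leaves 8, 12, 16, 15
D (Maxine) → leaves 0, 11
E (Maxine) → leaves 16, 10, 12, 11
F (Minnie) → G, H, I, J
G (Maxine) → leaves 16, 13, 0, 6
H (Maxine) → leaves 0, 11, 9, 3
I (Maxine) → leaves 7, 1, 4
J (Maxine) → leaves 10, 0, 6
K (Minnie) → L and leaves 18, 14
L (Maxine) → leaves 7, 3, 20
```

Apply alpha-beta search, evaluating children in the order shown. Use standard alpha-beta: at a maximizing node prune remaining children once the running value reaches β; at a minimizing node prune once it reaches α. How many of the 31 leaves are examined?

C [α=-∞,β=+∞]: v=16
D [α=-∞,β=16]: v=11
E [α=-∞,β=11]: v=16 after child 1 ≥ β → β-cutoff, skip 3
B [α=-∞,β=+∞]: v=7
G [α=7,β=+∞]: v=16
H [α=7,β=16]: v=11
I [α=7,β=11]: v=7
F [α=7,β=+∞]: v=7 after child 3 ≤ α → α-cutoff, skip 1
L [α=7,β=+∞]: v=20
K [α=7,β=+∞]: v=14
Root [α=-∞,β=+∞]: v=14
Leaves evaluated: 25 of 31.

25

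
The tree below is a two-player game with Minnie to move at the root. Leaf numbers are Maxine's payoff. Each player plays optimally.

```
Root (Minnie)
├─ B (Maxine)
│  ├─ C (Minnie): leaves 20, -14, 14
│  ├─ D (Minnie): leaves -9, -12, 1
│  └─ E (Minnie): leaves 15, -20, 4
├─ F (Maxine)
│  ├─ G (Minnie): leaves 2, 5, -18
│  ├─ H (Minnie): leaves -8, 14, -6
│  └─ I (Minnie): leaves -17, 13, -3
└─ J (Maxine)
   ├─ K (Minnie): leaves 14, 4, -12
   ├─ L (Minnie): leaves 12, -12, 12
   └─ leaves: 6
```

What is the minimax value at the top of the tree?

C (Minnie): min(20, -14, 14) = -14
D (Minnie): min(-9, -12, 1) = -12
E (Minnie): min(15, -20, 4) = -20
B (Maxine): max(-14, -12, -20) = -12
G (Minnie): min(2, 5, -18) = -18
H (Minnie): min(-8, 14, -6) = -8
I (Minnie): min(-17, 13, -3) = -17
F (Maxine): max(-18, -8, -17) = -8
K (Minnie): min(14, 4, -12) = -12
L (Minnie): min(12, -12, 12) = -12
J (Maxine): max(-12, -12, 6) = 6
Root (Minnie): min(-12, -8, 6) = -12

-12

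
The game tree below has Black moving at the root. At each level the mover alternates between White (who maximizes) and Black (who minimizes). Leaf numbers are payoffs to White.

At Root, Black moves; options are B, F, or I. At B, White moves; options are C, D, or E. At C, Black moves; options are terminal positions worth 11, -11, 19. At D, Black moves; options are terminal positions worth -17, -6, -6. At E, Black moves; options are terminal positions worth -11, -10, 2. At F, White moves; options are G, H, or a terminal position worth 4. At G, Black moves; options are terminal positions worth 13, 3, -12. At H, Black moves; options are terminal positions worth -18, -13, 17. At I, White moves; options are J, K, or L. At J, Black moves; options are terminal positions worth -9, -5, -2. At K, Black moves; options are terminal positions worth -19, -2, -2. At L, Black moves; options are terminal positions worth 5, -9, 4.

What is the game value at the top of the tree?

-11

C (Black): min(11, -11, 19) = -11
D (Black): min(-17, -6, -6) = -17
E (Black): min(-11, -10, 2) = -11
B (White): max(-11, -17, -11) = -11
G (Black): min(13, 3, -12) = -12
H (Black): min(-18, -13, 17) = -18
F (White): max(-12, -18, 4) = 4
J (Black): min(-9, -5, -2) = -9
K (Black): min(-19, -2, -2) = -19
L (Black): min(5, -9, 4) = -9
I (White): max(-9, -19, -9) = -9
Root (Black): min(-11, 4, -9) = -11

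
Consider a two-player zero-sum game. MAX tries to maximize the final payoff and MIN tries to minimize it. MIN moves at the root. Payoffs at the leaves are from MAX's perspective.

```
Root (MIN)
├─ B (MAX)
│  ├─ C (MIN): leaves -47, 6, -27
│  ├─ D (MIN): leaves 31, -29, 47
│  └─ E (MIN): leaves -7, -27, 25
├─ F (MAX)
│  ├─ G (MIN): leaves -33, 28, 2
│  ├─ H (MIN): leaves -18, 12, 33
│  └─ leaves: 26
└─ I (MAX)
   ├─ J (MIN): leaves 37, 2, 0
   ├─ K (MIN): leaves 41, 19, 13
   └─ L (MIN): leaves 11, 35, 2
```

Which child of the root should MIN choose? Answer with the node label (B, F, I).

C (MIN): min(-47, 6, -27) = -47
D (MIN): min(31, -29, 47) = -29
E (MIN): min(-7, -27, 25) = -27
B (MAX): max(-47, -29, -27) = -27
G (MIN): min(-33, 28, 2) = -33
H (MIN): min(-18, 12, 33) = -18
F (MAX): max(-33, -18, 26) = 26
J (MIN): min(37, 2, 0) = 0
K (MIN): min(41, 19, 13) = 13
L (MIN): min(11, 35, 2) = 2
I (MAX): max(0, 13, 2) = 13
Root (MIN): min(-27, 26, 13) = -27
MIN picks the child with the lowest value: B (value -27).

B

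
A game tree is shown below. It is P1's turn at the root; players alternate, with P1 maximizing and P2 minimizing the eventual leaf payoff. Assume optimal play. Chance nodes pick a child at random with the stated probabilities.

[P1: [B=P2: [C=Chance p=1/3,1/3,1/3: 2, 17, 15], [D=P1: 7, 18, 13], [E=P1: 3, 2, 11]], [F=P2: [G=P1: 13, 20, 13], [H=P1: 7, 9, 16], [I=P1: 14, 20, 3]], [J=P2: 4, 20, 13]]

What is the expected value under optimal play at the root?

16

C (Chance): 1/3·2 + 1/3·17 + 1/3·15 = 11.33
D (P1): max(7, 18, 13) = 18
E (P1): max(3, 2, 11) = 11
B (P2): min(11.33, 18, 11) = 11
G (P1): max(13, 20, 13) = 20
H (P1): max(7, 9, 16) = 16
I (P1): max(14, 20, 3) = 20
F (P2): min(20, 16, 20) = 16
J (P2): min(4, 20, 13) = 4
Root (P1): max(11, 16, 4) = 16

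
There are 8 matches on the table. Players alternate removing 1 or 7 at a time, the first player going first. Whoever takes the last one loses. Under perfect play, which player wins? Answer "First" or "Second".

First

W/L table (W = player to move can force a win):
i:   0  1  2  3  4  5  6  7  8
     W  L  W  L  W  L  W  L  W
Position 8 is W, so the first player wins.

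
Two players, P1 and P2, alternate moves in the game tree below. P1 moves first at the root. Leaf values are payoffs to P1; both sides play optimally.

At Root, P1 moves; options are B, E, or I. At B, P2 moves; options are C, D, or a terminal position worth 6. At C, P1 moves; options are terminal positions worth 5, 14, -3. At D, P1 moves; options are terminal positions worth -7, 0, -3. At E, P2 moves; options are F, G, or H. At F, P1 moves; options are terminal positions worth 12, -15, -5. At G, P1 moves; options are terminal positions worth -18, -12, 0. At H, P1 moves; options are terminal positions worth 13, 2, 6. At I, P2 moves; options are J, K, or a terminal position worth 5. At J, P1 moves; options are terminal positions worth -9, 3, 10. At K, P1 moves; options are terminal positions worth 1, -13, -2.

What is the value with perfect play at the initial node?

C (P1): max(5, 14, -3) = 14
D (P1): max(-7, 0, -3) = 0
B (P2): min(14, 0, 6) = 0
F (P1): max(12, -15, -5) = 12
G (P1): max(-18, -12, 0) = 0
H (P1): max(13, 2, 6) = 13
E (P2): min(12, 0, 13) = 0
J (P1): max(-9, 3, 10) = 10
K (P1): max(1, -13, -2) = 1
I (P2): min(10, 1, 5) = 1
Root (P1): max(0, 0, 1) = 1

1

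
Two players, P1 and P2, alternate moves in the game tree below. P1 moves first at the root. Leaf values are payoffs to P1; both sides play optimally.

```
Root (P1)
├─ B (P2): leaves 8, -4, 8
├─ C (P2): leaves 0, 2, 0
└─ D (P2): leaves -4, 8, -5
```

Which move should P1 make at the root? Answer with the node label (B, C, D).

C

B (P2): min(8, -4, 8) = -4
C (P2): min(0, 2, 0) = 0
D (P2): min(-4, 8, -5) = -5
Root (P1): max(-4, 0, -5) = 0
P1 picks the child with the highest value: C (value 0).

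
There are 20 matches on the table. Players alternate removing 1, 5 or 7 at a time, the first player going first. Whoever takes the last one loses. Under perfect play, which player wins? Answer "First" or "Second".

First

Compute winning (W) and losing (L) positions by backward induction:
i:   0  1  2  3  4  5  6  7  8  9 10 11 12 13 14 15 16 17 18 19 20
     W  L  W  L  W  L  W  L  W  L  W  L  W  L  W  L  W  L  W  L  W
Position 20 is W, so the first player wins.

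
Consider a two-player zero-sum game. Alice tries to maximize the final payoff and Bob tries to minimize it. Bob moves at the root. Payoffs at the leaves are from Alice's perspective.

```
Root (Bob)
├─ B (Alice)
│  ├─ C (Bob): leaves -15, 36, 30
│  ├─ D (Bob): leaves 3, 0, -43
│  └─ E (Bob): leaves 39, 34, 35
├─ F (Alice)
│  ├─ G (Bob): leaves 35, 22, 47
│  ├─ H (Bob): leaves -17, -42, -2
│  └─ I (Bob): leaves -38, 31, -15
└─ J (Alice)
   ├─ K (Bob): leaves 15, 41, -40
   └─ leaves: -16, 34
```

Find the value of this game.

22

C (Bob): min(-15, 36, 30) = -15
D (Bob): min(3, 0, -43) = -43
E (Bob): min(39, 34, 35) = 34
B (Alice): max(-15, -43, 34) = 34
G (Bob): min(35, 22, 47) = 22
H (Bob): min(-17, -42, -2) = -42
I (Bob): min(-38, 31, -15) = -38
F (Alice): max(22, -42, -38) = 22
K (Bob): min(15, 41, -40) = -40
J (Alice): max(-40, -16, 34) = 34
Root (Bob): min(34, 22, 34) = 22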